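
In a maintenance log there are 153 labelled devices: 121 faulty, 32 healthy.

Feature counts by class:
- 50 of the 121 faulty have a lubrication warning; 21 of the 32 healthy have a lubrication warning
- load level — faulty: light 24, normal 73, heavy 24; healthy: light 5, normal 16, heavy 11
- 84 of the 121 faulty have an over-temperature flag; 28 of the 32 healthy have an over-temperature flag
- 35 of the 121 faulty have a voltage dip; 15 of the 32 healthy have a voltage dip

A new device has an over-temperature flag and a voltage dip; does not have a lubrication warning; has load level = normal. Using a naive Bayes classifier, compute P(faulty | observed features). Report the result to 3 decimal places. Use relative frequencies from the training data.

0.792

faulty: (121/153) × (71/121) × (73/121) × (84/121) × (35/121) ≈ 0.0562187
healthy: (32/153) × (11/32) × (16/32) × (28/32) × (15/32) ≈ 0.0147442
P(faulty | x) = 0.0562187 / 0.0709629 ≈ 0.792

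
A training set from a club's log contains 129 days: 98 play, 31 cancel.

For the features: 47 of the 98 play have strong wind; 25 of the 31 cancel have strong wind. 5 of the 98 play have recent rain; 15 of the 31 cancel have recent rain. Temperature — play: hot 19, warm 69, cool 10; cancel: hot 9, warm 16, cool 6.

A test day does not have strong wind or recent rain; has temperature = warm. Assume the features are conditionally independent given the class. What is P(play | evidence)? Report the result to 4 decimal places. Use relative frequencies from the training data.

play: (98/129) × (51/98) × (93/98) × (69/98) ≈ 0.264156
cancel: (31/129) × (6/31) × (16/31) × (16/31) ≈ 0.0123902
P(play | x) = 0.264156 / 0.2765462 ≈ 0.9552

0.9552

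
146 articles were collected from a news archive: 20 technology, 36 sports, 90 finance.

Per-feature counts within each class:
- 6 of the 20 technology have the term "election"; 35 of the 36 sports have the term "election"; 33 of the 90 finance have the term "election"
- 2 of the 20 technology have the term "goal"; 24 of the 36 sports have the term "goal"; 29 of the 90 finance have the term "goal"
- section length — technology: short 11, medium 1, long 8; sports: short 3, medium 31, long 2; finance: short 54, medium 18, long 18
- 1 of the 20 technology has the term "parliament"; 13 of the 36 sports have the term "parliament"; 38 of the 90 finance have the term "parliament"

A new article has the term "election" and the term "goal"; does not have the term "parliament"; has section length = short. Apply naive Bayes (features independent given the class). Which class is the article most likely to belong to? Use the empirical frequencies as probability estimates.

finance

technology: (20/146) × (6/20) × (2/20) × (11/20) × (19/20) ≈ 0.00214726
sports: (36/146) × (35/36) × (24/36) × (3/36) × (23/36) ≈ 0.00850879
finance: (90/146) × (33/90) × (29/90) × (54/90) × (52/90) ≈ 0.0252481
Highest score → finance.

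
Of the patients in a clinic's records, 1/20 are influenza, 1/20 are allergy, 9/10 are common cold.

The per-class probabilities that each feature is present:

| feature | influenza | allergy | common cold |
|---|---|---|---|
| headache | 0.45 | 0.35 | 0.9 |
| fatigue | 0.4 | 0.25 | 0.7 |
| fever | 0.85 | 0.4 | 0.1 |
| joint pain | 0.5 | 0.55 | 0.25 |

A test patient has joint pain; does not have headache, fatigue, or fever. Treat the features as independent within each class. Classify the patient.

influenza: 0.05 × (1−0.45) × (1−0.4) × (1−0.85) × 0.5 = 0.0012375
allergy: 0.05 × (1−0.35) × (1−0.25) × (1−0.4) × 0.55 = 0.00804375
common cold: 0.9 × (1−0.9) × (1−0.7) × (1−0.1) × 0.25 = 0.006075
Highest score → allergy.

allergy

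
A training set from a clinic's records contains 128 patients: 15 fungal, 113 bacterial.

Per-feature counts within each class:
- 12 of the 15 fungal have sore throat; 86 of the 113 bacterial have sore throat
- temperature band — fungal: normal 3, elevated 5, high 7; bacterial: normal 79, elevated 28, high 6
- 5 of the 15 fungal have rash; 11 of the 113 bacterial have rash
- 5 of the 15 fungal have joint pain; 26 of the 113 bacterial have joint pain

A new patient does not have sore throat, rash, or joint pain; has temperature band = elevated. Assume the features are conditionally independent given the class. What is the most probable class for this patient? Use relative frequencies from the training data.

bacterial

fungal: (15/128) × (3/15) × (5/15) × (10/15) × (10/15) ≈ 0.00347222
bacterial: (113/128) × (27/113) × (28/113) × (102/113) × (87/113) ≈ 0.0363242
Highest score → bacterial.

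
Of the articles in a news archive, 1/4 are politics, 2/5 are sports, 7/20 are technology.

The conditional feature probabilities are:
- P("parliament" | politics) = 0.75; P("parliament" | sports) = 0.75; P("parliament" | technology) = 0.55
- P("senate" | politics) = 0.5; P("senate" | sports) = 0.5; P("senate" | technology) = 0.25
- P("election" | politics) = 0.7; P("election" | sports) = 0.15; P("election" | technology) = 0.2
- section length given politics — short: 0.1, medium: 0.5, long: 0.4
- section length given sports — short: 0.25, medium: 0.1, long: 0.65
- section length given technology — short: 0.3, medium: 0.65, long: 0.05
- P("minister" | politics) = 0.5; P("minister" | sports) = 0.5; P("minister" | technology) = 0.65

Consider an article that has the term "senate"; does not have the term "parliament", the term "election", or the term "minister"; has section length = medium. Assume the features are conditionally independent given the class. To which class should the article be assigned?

politics: 0.25 × (1−0.75) × 0.5 × (1−0.7) × 0.5 × (1−0.5) = 0.00234375
sports: 0.4 × (1−0.75) × 0.5 × (1−0.15) × 0.1 × (1−0.5) = 0.002125
technology: 0.35 × (1−0.55) × 0.25 × (1−0.2) × 0.65 × (1−0.65) = 0.00716625
Highest score → technology.

technology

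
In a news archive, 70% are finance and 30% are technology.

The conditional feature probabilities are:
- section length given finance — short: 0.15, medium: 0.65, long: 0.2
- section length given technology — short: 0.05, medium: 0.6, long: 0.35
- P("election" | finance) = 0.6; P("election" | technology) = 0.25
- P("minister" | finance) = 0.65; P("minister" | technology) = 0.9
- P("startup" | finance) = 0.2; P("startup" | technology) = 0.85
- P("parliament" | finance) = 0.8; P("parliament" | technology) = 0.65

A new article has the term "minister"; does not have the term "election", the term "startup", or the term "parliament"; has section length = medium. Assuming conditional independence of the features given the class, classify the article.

finance: 0.7 × 0.65 × (1−0.6) × 0.65 × (1−0.2) × (1−0.8) = 0.018928
technology: 0.3 × 0.6 × (1−0.25) × 0.9 × (1−0.85) × (1−0.65) = 0.00637875
Highest score → finance.

finance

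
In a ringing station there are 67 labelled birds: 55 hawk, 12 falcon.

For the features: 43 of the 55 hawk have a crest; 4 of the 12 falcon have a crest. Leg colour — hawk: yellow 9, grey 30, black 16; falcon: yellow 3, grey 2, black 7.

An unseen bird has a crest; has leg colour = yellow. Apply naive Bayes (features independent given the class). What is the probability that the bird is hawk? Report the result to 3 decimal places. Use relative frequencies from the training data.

0.876

hawk: (55/67) × (43/55) × (9/55) ≈ 0.10502
falcon: (12/67) × (4/12) × (3/12) ≈ 0.0149254
P(hawk | x) = 0.10502 / 0.1199454 ≈ 0.876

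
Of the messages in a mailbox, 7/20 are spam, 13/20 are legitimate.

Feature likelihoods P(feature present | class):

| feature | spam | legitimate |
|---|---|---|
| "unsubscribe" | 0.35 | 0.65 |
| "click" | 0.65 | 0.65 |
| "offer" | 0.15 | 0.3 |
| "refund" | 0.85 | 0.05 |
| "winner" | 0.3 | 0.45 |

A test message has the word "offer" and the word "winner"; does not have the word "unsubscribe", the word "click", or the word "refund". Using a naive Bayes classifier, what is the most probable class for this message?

spam: 0.35 × (1−0.35) × (1−0.65) × 0.15 × (1−0.85) × 0.3 = 0.00053746875
legitimate: 0.65 × (1−0.65) × (1−0.65) × 0.3 × (1−0.05) × 0.45 = 0.01021190625
Highest score → legitimate.

legitimate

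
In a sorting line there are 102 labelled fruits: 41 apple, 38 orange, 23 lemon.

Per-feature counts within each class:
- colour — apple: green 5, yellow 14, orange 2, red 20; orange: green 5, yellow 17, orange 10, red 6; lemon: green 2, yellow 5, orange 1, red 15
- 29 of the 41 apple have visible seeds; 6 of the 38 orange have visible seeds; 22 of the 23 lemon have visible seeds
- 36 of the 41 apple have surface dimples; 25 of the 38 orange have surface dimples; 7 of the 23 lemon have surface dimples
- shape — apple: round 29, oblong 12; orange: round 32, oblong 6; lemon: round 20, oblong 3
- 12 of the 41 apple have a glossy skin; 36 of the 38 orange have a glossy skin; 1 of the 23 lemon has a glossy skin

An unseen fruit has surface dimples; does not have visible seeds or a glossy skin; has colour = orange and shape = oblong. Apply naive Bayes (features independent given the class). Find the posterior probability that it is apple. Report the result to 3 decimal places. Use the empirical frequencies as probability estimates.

apple: (41/102) × (2/41) × (12/41) × (36/41) × (12/41) × (29/41) ≈ 0.00104318
orange: (38/102) × (10/38) × (32/38) × (25/38) × (6/38) × (2/38) ≈ 0.000451374
lemon: (23/102) × (1/23) × (1/23) × (7/23) × (3/23) × (22/23) ≈ 0.0000161857
P(apple | x) = 0.00104318 / 0.0015107397 ≈ 0.691

0.691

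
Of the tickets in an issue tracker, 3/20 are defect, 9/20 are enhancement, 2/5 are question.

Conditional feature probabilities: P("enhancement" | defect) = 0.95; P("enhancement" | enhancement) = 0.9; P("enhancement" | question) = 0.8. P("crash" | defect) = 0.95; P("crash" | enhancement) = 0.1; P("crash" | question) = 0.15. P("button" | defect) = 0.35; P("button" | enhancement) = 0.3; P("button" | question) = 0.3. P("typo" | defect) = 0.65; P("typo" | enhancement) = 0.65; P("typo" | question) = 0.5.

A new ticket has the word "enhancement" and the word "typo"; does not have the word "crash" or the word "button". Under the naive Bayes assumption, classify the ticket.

defect: 0.15 × 0.95 × (1−0.95) × (1−0.35) × 0.65 = 0.0030103125
enhancement: 0.45 × 0.9 × (1−0.1) × (1−0.3) × 0.65 = 0.1658475
question: 0.4 × 0.8 × (1−0.15) × (1−0.3) × 0.5 = 0.0952
Highest score → enhancement.

enhancement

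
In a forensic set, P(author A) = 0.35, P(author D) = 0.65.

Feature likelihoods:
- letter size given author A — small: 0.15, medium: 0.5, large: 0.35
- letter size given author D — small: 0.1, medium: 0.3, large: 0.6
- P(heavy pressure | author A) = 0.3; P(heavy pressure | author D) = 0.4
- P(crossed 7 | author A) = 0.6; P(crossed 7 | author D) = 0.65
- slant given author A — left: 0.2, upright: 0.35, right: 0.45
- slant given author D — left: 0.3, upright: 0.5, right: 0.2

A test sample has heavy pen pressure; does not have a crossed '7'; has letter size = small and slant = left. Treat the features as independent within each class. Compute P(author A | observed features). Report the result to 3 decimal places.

0.316

author A: 0.35 × 0.15 × 0.3 × (1−0.6) × 0.2 = 0.00126
author D: 0.65 × 0.1 × 0.4 × (1−0.65) × 0.3 = 0.00273
P(author A | x) = 0.00126 / 0.00399 ≈ 0.316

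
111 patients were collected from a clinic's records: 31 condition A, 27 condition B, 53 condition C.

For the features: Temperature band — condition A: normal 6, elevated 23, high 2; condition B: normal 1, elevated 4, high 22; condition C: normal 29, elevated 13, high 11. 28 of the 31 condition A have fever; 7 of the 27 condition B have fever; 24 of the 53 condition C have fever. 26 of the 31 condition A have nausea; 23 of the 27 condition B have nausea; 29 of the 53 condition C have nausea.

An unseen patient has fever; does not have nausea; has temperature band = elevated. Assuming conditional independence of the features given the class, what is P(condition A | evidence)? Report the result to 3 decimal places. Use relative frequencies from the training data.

condition A: (31/111) × (23/31) × (28/31) × (5/31) ≈ 0.0301863
condition B: (27/111) × (4/27) × (7/27) × (4/27) ≈ 0.0013841
condition C: (53/111) × (13/53) × (24/53) × (24/53) ≈ 0.0240155
P(condition A | x) = 0.0301863 / 0.0555859 ≈ 0.543

0.543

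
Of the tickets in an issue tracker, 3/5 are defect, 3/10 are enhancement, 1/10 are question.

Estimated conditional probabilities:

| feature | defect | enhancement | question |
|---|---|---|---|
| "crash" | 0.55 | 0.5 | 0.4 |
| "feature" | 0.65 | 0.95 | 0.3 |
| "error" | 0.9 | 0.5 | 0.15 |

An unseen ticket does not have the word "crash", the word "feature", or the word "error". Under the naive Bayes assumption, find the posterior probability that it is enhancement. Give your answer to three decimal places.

defect: 0.6 × (1−0.55) × (1−0.65) × (1−0.9) = 0.00945
enhancement: 0.3 × (1−0.5) × (1−0.95) × (1−0.5) = 0.00375
question: 0.1 × (1−0.4) × (1−0.3) × (1−0.15) = 0.0357
P(enhancement | x) = 0.00375 / 0.0489 ≈ 0.077

0.077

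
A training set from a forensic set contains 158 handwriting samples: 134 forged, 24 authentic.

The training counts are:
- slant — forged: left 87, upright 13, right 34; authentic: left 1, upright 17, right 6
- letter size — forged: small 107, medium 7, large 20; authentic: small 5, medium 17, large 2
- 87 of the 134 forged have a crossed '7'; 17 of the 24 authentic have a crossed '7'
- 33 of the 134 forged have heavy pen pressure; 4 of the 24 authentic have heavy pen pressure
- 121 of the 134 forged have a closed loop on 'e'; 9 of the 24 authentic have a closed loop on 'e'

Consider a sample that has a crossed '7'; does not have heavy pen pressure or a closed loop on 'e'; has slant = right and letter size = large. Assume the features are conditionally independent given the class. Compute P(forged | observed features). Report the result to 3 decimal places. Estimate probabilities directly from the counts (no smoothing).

0.566

forged: (134/158) × (34/134) × (20/134) × (87/134) × (101/134) × (13/134) ≈ 0.00152481
authentic: (24/158) × (6/24) × (2/24) × (17/24) × (20/24) × (15/24) ≈ 0.00116748
P(forged | x) = 0.00152481 / 0.00269229 ≈ 0.566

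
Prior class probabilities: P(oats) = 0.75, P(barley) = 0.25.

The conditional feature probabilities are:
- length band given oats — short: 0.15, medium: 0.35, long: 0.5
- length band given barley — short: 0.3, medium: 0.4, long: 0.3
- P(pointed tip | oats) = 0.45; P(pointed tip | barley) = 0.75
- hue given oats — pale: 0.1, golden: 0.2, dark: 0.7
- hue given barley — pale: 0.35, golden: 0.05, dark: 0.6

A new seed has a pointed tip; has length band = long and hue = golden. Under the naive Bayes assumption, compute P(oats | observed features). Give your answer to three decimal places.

oats: 0.75 × 0.5 × 0.45 × 0.2 = 0.03375
barley: 0.25 × 0.3 × 0.75 × 0.05 = 0.0028125
P(oats | x) = 0.03375 / 0.0365625 ≈ 0.923

0.923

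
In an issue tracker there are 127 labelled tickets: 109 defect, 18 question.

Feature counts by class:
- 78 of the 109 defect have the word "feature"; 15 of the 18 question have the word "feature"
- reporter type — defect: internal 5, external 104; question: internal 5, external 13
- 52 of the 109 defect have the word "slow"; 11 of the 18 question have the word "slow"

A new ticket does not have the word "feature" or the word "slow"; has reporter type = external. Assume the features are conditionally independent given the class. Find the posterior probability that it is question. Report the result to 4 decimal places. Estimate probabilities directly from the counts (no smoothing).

defect: (109/127) × (31/109) × (104/109) × (57/109) ≈ 0.12179
question: (18/127) × (3/18) × (13/18) × (7/18) ≈ 0.00663459
P(question | x) = 0.00663459 / 0.12842459 ≈ 0.0517

0.0517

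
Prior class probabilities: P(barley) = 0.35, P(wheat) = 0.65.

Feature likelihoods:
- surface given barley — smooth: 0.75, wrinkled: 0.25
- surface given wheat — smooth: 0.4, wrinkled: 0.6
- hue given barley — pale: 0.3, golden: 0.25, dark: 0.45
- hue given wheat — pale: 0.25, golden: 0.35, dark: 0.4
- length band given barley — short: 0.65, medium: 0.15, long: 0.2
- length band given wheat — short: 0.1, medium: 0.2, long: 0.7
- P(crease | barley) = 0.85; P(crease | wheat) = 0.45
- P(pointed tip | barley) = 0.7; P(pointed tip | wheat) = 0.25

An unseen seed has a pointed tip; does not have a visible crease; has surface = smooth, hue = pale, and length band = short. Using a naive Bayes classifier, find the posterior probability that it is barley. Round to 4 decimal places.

0.8574

barley: 0.35 × 0.75 × 0.3 × 0.65 × (1−0.85) × 0.7 = 0.0053746875
wheat: 0.65 × 0.4 × 0.25 × 0.1 × (1−0.45) × 0.25 = 0.00089375
P(barley | x) = 0.0053746875 / 0.0062684375 ≈ 0.8574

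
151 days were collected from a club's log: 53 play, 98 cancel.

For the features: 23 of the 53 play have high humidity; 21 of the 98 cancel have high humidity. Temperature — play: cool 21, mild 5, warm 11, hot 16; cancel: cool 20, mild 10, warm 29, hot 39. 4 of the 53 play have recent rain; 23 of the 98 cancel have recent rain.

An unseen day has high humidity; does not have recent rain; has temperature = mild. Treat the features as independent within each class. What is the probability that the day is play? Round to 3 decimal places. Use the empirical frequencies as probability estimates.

play: (53/151) × (23/53) × (5/53) × (49/53) ≈ 0.0132851
cancel: (98/151) × (21/98) × (10/98) × (75/98) ≈ 0.0108605
P(play | x) = 0.0132851 / 0.0241456 ≈ 0.550

0.550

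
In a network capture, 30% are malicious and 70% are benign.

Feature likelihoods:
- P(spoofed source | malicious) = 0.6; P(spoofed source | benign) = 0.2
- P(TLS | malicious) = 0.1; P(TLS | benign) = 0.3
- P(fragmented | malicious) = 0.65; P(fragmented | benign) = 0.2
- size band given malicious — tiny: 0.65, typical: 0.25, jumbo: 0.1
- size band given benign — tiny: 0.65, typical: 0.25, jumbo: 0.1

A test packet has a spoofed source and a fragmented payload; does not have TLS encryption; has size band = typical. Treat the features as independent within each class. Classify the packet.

malicious: 0.3 × 0.6 × (1−0.1) × 0.65 × 0.25 = 0.026325
benign: 0.7 × 0.2 × (1−0.3) × 0.2 × 0.25 = 0.0049
Highest score → malicious.

malicious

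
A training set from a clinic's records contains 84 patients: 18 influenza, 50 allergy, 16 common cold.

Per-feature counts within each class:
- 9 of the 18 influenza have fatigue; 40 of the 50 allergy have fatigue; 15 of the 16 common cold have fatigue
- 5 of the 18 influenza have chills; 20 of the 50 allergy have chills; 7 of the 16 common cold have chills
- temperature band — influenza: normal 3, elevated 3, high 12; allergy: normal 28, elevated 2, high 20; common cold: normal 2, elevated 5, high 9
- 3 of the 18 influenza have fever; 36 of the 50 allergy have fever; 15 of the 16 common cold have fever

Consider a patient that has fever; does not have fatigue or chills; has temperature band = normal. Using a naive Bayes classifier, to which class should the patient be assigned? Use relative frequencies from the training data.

allergy

influenza: (18/84) × (9/18) × (13/18) × (3/18) × (3/18) ≈ 0.00214947
allergy: (50/84) × (10/50) × (30/50) × (28/50) × (36/50) = 0.0288
common cold: (16/84) × (1/16) × (9/16) × (2/16) × (15/16) ≈ 0.000784738
Highest score → allergy.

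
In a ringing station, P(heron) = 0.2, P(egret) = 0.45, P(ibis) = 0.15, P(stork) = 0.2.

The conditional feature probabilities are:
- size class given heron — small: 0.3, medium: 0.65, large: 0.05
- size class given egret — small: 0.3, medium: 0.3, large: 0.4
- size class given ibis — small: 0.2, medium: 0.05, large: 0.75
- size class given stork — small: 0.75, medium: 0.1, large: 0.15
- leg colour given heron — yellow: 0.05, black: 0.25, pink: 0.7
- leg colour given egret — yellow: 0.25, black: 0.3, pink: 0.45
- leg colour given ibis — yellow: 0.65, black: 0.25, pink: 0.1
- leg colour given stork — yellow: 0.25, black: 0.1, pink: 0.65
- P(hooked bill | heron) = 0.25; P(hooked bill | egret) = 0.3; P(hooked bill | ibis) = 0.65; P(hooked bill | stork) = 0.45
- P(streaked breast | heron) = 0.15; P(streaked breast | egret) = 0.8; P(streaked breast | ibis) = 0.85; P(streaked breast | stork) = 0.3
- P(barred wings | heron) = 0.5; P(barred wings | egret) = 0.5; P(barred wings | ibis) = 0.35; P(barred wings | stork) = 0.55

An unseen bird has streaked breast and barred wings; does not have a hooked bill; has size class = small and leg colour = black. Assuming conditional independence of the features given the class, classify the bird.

egret

heron: 0.2 × 0.3 × 0.25 × (1−0.25) × 0.15 × 0.5 = 0.00084375
egret: 0.45 × 0.3 × 0.3 × (1−0.3) × 0.8 × 0.5 = 0.01134
ibis: 0.15 × 0.2 × 0.25 × (1−0.65) × 0.85 × 0.35 = 0.0007809375
stork: 0.2 × 0.75 × 0.1 × (1−0.45) × 0.3 × 0.55 = 0.00136125
Highest score → egret.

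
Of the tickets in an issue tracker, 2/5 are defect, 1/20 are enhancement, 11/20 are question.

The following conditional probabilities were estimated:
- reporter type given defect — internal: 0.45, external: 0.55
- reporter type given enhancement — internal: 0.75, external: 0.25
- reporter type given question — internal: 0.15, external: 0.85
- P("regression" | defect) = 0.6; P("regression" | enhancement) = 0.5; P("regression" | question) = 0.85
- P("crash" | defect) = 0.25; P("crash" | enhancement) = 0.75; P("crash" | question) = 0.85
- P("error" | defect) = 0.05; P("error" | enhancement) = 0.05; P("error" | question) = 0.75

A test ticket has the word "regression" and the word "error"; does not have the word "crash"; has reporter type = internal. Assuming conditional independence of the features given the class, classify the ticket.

question

defect: 0.4 × 0.45 × 0.6 × (1−0.25) × 0.05 = 0.00405
enhancement: 0.05 × 0.75 × 0.5 × (1−0.75) × 0.05 = 0.000234375
question: 0.55 × 0.15 × 0.85 × (1−0.85) × 0.75 = 0.0078890625
Highest score → question.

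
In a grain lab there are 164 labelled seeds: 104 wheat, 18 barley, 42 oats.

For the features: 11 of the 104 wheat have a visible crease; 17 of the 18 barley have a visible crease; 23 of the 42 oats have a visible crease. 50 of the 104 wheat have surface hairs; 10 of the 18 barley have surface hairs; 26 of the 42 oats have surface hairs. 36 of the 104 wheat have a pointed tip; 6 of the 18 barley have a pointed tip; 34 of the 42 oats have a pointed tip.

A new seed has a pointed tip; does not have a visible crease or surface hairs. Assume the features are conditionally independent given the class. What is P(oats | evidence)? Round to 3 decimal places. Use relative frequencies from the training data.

0.258

wheat: (104/164) × (93/104) × (54/104) × (36/104) ≈ 0.101922
barley: (18/164) × (1/18) × (8/18) × (6/18) ≈ 0.000903342
oats: (42/164) × (19/42) × (16/42) × (34/42) ≈ 0.0357281
P(oats | x) = 0.0357281 / 0.138553442 ≈ 0.258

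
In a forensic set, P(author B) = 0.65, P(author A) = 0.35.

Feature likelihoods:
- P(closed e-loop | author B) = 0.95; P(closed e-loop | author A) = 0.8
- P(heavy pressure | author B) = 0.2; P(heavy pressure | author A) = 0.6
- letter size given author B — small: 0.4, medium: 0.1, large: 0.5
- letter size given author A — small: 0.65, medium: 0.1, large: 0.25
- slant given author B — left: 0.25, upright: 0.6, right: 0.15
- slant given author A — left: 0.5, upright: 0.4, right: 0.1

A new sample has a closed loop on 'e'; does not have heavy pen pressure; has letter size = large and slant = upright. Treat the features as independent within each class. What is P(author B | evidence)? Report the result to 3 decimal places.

author B: 0.65 × 0.95 × (1−0.2) × 0.5 × 0.6 = 0.1482
author A: 0.35 × 0.8 × (1−0.6) × 0.25 × 0.4 = 0.0112
P(author B | x) = 0.1482 / 0.1594 ≈ 0.930

0.930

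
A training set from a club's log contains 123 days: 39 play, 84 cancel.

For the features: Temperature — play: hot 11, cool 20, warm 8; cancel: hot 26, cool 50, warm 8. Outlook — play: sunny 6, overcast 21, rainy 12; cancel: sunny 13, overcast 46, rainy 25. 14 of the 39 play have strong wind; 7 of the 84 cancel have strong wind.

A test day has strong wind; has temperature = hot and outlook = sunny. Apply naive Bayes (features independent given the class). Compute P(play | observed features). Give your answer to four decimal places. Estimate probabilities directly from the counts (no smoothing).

0.6443

play: (39/123) × (11/39) × (6/39) × (14/39) ≈ 0.00493898
cancel: (84/123) × (26/84) × (13/84) × (7/84) ≈ 0.00272616
P(play | x) = 0.00493898 / 0.00766514 ≈ 0.6443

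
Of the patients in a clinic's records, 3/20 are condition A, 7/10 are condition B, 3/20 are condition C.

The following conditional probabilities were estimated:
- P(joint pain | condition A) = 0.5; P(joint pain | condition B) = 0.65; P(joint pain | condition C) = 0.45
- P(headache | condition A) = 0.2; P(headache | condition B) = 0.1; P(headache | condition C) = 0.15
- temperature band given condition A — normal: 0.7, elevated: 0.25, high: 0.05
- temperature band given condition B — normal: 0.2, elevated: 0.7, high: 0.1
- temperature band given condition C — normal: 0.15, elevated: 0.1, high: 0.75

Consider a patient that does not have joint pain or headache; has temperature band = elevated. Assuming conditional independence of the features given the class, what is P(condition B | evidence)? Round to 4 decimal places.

condition A: 0.15 × (1−0.5) × (1−0.2) × 0.25 = 0.015
condition B: 0.7 × (1−0.65) × (1−0.1) × 0.7 = 0.15435
condition C: 0.15 × (1−0.45) × (1−0.15) × 0.1 = 0.0070125
P(condition B | x) = 0.15435 / 0.1763625 ≈ 0.8752

0.8752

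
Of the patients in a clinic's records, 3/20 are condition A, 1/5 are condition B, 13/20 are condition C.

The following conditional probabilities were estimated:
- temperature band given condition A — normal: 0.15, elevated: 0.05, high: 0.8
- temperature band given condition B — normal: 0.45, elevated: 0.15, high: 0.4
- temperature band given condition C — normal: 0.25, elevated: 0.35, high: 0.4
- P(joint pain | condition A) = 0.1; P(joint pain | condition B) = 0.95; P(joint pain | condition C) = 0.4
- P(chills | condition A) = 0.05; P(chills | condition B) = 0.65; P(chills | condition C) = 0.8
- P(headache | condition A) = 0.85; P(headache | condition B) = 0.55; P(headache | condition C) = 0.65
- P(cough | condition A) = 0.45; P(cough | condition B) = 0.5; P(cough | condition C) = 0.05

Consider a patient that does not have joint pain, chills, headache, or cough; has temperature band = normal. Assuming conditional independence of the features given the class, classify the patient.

condition A: 0.15 × 0.15 × (1−0.1) × (1−0.05) × (1−0.85) × (1−0.45) = 0.00158709375
condition B: 0.2 × 0.45 × (1−0.95) × (1−0.65) × (1−0.55) × (1−0.5) = 0.000354375
condition C: 0.65 × 0.25 × (1−0.4) × (1−0.8) × (1−0.65) × (1−0.05) = 0.00648375
Highest score → condition C.

condition C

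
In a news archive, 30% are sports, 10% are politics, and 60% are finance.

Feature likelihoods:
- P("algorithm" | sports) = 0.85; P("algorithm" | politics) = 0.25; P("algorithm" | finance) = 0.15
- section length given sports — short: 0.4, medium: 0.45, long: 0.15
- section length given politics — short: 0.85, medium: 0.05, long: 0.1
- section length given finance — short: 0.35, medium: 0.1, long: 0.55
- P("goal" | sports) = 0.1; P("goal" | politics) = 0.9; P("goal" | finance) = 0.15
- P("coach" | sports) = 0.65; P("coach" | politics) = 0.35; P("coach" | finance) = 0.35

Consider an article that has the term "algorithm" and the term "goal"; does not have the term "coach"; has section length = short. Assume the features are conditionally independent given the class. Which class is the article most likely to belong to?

sports: 0.3 × 0.85 × 0.4 × 0.1 × (1−0.65) = 0.00357
politics: 0.1 × 0.25 × 0.85 × 0.9 × (1−0.35) = 0.01243125
finance: 0.6 × 0.15 × 0.35 × 0.15 × (1−0.35) = 0.00307125
Highest score → politics.

politics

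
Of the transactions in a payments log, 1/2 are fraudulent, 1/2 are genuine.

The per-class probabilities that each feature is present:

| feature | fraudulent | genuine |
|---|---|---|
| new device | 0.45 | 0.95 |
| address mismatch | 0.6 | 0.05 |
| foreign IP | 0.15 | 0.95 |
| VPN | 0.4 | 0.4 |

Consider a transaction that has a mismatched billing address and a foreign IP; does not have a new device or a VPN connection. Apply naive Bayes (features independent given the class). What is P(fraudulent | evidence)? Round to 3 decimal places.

fraudulent: 0.5 × (1−0.45) × 0.6 × 0.15 × (1−0.4) = 0.01485
genuine: 0.5 × (1−0.95) × 0.05 × 0.95 × (1−0.4) = 0.0007125
P(fraudulent | x) = 0.01485 / 0.0155625 ≈ 0.954

0.954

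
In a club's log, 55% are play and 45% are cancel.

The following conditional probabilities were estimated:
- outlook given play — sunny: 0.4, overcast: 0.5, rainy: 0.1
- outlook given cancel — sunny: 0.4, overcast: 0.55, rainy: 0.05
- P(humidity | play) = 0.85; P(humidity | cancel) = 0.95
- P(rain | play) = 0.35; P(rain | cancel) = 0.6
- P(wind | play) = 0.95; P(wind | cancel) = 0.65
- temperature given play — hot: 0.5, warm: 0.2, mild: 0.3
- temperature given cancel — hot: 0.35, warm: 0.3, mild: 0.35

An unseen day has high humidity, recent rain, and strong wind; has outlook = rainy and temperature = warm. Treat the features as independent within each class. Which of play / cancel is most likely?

play: 0.55 × 0.1 × 0.85 × 0.35 × 0.95 × 0.2 = 0.003108875
cancel: 0.45 × 0.05 × 0.95 × 0.6 × 0.65 × 0.3 = 0.002500875
Highest score → play.

play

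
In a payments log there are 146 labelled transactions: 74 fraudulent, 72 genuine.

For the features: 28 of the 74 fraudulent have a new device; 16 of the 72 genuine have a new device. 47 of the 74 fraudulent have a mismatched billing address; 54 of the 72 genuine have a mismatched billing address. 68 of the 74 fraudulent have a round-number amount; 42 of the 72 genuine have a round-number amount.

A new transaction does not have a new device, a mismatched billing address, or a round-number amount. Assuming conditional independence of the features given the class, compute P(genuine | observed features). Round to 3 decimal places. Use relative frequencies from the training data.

fraudulent: (74/146) × (46/74) × (27/74) × (6/74) ≈ 0.00932087
genuine: (72/146) × (56/72) × (18/72) × (30/72) ≈ 0.0399543
P(genuine | x) = 0.0399543 / 0.04927517 ≈ 0.811

0.811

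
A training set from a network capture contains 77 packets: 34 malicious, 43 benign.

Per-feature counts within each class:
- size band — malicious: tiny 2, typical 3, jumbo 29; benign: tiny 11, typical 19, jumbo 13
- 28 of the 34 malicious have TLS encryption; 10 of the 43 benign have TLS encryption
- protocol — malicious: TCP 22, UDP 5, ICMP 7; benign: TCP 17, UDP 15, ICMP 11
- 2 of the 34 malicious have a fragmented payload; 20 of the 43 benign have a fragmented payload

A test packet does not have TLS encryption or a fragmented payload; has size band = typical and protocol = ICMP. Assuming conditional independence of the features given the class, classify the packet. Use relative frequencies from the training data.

malicious: (34/77) × (3/34) × (6/34) × (7/34) × (32/34) ≈ 0.00133227
benign: (43/77) × (19/43) × (33/43) × (11/43) × (23/43) ≈ 0.0259115
Highest score → benign.

benign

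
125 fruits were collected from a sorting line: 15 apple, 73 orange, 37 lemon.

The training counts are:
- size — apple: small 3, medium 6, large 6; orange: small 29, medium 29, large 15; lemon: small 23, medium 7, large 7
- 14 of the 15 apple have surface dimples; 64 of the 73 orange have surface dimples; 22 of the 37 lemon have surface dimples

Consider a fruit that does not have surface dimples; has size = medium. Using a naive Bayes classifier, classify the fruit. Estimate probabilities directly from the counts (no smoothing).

orange

apple: (15/125) × (6/15) × (1/15) = 0.0032
orange: (73/125) × (29/73) × (9/73) ≈ 0.0286027
lemon: (37/125) × (7/37) × (15/37) ≈ 0.0227027
Highest score → orange.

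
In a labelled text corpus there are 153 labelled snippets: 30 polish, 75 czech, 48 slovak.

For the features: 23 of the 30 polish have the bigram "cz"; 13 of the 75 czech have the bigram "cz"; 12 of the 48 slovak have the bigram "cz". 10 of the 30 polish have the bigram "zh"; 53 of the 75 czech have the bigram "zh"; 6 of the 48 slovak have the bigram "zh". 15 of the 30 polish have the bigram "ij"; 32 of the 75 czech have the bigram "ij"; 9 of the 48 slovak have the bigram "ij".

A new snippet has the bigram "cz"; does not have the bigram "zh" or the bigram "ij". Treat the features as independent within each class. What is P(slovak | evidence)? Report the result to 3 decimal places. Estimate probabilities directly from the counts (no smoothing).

0.464

polish: (30/153) × (23/30) × (20/30) × (15/30) ≈ 0.0501089
czech: (75/153) × (13/75) × (22/75) × (43/75) ≈ 0.0142896
slovak: (48/153) × (12/48) × (42/48) × (39/48) ≈ 0.0557598
P(slovak | x) = 0.0557598 / 0.1201583 ≈ 0.464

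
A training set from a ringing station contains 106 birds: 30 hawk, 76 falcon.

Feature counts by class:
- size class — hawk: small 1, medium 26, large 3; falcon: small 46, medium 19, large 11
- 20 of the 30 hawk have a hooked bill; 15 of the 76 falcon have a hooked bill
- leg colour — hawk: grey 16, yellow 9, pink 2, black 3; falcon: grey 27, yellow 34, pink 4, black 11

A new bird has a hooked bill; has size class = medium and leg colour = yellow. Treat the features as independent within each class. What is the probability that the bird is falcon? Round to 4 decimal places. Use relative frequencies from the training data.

0.2439

hawk: (30/106) × (26/30) × (20/30) × (9/30) ≈ 0.0490566
falcon: (76/106) × (19/76) × (15/76) × (34/76) ≈ 0.0158267
P(falcon | x) = 0.0158267 / 0.0648833 ≈ 0.2439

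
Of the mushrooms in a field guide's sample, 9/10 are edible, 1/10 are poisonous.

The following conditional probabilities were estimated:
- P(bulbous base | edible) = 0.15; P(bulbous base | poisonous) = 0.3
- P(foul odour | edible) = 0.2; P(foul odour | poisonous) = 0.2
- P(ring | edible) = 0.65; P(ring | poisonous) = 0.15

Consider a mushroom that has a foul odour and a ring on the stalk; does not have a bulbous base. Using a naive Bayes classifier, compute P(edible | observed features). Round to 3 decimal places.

edible: 0.9 × (1−0.15) × 0.2 × 0.65 = 0.09945
poisonous: 0.1 × (1−0.3) × 0.2 × 0.15 = 0.0021
P(edible | x) = 0.09945 / 0.10155 ≈ 0.979

0.979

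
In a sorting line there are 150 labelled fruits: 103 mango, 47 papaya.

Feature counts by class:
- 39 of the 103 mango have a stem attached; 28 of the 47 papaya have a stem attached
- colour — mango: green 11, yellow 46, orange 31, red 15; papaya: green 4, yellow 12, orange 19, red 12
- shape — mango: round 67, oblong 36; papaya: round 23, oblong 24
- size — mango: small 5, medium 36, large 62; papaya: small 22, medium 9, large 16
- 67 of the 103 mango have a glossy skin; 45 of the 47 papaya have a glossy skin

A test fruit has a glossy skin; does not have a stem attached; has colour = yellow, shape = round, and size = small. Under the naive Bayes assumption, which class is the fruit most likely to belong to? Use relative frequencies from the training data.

mango: (103/150) × (64/103) × (46/103) × (67/103) × (5/103) × (67/103) ≈ 0.00391397
papaya: (47/150) × (19/47) × (12/47) × (23/47) × (22/47) × (45/47) ≈ 0.00709276
Highest score → papaya.

papaya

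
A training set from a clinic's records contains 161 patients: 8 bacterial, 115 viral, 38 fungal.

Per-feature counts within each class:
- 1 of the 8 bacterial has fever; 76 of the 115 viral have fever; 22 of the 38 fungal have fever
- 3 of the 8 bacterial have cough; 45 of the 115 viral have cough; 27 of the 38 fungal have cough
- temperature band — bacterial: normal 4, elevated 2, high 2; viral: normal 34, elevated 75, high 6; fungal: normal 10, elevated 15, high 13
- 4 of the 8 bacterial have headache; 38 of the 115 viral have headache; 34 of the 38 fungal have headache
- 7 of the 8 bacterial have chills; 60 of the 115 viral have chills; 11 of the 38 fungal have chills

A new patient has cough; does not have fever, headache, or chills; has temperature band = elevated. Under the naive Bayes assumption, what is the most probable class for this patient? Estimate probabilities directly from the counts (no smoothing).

viral

bacterial: (8/161) × (7/8) × (3/8) × (2/8) × (4/8) × (1/8) ≈ 0.000254755
viral: (115/161) × (39/115) × (45/115) × (75/115) × (77/115) × (55/115) ≈ 0.0197959
fungal: (38/161) × (16/38) × (27/38) × (15/38) × (4/38) × (27/38) ≈ 0.00208468
Highest score → viral.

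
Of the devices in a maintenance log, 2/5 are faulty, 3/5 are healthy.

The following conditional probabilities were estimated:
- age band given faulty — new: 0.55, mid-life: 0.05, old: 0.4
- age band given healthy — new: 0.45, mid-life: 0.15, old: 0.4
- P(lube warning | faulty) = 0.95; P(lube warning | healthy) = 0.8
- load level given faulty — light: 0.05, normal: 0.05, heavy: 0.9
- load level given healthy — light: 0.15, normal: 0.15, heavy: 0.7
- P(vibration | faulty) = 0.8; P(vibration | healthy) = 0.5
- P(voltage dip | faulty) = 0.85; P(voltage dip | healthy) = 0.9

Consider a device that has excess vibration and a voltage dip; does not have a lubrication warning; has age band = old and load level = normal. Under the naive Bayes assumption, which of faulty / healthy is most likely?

faulty: 0.4 × 0.4 × (1−0.95) × 0.05 × 0.8 × 0.85 = 0.000272
healthy: 0.6 × 0.4 × (1−0.8) × 0.15 × 0.5 × 0.9 = 0.00324
Highest score → healthy.

healthy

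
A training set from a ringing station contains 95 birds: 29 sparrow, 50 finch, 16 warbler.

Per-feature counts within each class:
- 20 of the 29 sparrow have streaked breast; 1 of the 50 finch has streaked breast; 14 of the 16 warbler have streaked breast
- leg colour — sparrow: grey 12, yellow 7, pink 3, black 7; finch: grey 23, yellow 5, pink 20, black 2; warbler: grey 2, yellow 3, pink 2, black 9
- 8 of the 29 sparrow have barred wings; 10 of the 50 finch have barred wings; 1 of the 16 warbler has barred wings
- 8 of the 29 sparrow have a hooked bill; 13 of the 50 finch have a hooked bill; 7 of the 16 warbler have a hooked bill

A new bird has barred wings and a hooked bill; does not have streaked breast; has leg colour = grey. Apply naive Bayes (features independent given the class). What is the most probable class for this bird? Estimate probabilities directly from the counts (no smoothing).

sparrow: (29/95) × (9/29) × (12/29) × (8/29) × (8/29) ≈ 0.00298323
finch: (50/95) × (49/50) × (23/50) × (10/50) × (13/50) ≈ 0.0123377
warbler: (16/95) × (2/16) × (2/16) × (1/16) × (7/16) ≈ 0.0000719572
Highest score → finch.

finch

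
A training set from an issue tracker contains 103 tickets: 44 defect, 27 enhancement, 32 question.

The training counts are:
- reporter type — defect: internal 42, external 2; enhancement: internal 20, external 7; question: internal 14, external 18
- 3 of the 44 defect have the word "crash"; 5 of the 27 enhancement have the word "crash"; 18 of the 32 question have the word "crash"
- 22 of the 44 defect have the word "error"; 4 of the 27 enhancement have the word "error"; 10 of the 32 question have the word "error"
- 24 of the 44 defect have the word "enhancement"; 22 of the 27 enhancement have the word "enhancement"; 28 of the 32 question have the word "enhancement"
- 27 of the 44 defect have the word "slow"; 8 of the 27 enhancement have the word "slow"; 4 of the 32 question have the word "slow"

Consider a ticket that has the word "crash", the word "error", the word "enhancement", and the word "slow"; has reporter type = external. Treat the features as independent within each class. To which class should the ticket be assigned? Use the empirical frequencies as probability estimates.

question

defect: (44/103) × (2/44) × (3/44) × (22/44) × (24/44) × (27/44) ≈ 0.000221565
enhancement: (27/103) × (7/27) × (5/27) × (4/27) × (22/27) × (8/27) ≈ 0.000450141
question: (32/103) × (18/32) × (18/32) × (10/32) × (28/32) × (4/32) ≈ 0.0033599
Highest score → question.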